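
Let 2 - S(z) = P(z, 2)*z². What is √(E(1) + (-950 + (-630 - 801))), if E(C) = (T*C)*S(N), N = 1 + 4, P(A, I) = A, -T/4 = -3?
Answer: I*√3857 ≈ 62.105*I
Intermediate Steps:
T = 12 (T = -4*(-3) = 12)
N = 5
S(z) = 2 - z³ (S(z) = 2 - z*z² = 2 - z³)
E(C) = -1476*C (E(C) = (12*C)*(2 - 1*5³) = (12*C)*(2 - 1*125) = (12*C)*(2 - 125) = (12*C)*(-123) = -1476*C)
√(E(1) + (-950 + (-630 - 801))) = √(-1476*1 + (-950 + (-630 - 801))) = √(-1476 + (-950 - 1431)) = √(-1476 - 2381) = √(-3857) = I*√3857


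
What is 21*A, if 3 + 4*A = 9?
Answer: 63/2 ≈ 31.500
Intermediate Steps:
A = 3/2 (A = -¾ + (¼)*9 = -¾ + 9/4 = 3/2 ≈ 1.5000)
21*A = 21*(3/2) = 63/2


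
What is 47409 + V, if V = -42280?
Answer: 5129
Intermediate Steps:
47409 + V = 47409 - 42280 = 5129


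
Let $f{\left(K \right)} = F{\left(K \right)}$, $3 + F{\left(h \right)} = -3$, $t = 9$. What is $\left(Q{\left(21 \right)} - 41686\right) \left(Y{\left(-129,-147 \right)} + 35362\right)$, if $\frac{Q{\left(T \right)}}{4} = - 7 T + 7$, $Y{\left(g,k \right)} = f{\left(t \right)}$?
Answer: $-1493649576$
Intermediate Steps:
$F{\left(h \right)} = -6$ ($F{\left(h \right)} = -3 - 3 = -6$)
$f{\left(K \right)} = -6$
$Y{\left(g,k \right)} = -6$
$Q{\left(T \right)} = 28 - 28 T$ ($Q{\left(T \right)} = 4 \left(- 7 T + 7\right) = 4 \left(7 - 7 T\right) = 28 - 28 T$)
$\left(Q{\left(21 \right)} - 41686\right) \left(Y{\left(-129,-147 \right)} + 35362\right) = \left(\left(28 - 588\right) - 41686\right) \left(-6 + 35362\right) = \left(\left(28 - 588\right) - 41686\right) 35356 = \left(-560 - 41686\right) 35356 = \left(-42246\right) 35356 = -1493649576$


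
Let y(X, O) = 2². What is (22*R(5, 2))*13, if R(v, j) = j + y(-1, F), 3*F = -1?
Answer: 1716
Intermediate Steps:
F = -⅓ (F = (⅓)*(-1) = -⅓ ≈ -0.33333)
y(X, O) = 4
R(v, j) = 4 + j (R(v, j) = j + 4 = 4 + j)
(22*R(5, 2))*13 = (22*(4 + 2))*13 = (22*6)*13 = 132*13 = 1716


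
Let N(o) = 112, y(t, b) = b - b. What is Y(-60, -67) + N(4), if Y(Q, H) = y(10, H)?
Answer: 112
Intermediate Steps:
y(t, b) = 0
Y(Q, H) = 0
Y(-60, -67) + N(4) = 0 + 112 = 112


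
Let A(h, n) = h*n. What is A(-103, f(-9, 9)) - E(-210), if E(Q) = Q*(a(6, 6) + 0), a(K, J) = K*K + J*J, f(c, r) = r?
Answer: 14193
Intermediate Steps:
a(K, J) = J² + K² (a(K, J) = K² + J² = J² + K²)
E(Q) = 72*Q (E(Q) = Q*((6² + 6²) + 0) = Q*((36 + 36) + 0) = Q*(72 + 0) = Q*72 = 72*Q)
A(-103, f(-9, 9)) - E(-210) = -103*9 - 72*(-210) = -927 - 1*(-15120) = -927 + 15120 = 14193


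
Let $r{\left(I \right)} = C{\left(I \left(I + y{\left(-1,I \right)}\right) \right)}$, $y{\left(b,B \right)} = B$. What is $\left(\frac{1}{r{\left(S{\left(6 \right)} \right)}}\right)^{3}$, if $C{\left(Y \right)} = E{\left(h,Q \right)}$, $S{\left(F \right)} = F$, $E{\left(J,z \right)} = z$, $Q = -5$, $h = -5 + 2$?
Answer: $- \frac{1}{125} \approx -0.008$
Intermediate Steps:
$h = -3$
$C{\left(Y \right)} = -5$
$r{\left(I \right)} = -5$
$\left(\frac{1}{r{\left(S{\left(6 \right)} \right)}}\right)^{3} = \left(\frac{1}{-5}\right)^{3} = \left(- \frac{1}{5}\right)^{3} = - \frac{1}{125}$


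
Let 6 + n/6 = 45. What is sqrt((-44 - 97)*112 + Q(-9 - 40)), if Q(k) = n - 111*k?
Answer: I*sqrt(10119) ≈ 100.59*I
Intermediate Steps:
n = 234 (n = -36 + 6*45 = -36 + 270 = 234)
Q(k) = 234 - 111*k
sqrt((-44 - 97)*112 + Q(-9 - 40)) = sqrt((-44 - 97)*112 + (234 - 111*(-9 - 40))) = sqrt(-141*112 + (234 - 111*(-49))) = sqrt(-15792 + (234 + 5439)) = sqrt(-15792 + 5673) = sqrt(-10119) = I*sqrt(10119)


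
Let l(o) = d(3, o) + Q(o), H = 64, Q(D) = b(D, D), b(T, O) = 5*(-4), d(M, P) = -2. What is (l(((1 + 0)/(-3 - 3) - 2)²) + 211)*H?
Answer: 12096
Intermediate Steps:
b(T, O) = -20
Q(D) = -20
l(o) = -22 (l(o) = -2 - 20 = -22)
(l(((1 + 0)/(-3 - 3) - 2)²) + 211)*H = (-22 + 211)*64 = 189*64 = 12096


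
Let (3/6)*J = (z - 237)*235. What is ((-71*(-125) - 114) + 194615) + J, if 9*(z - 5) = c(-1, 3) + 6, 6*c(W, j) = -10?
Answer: 2553182/27 ≈ 94562.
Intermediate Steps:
c(W, j) = -5/3 (c(W, j) = (⅙)*(-10) = -5/3)
z = 148/27 (z = 5 + (-5/3 + 6)/9 = 5 + (⅑)*(13/3) = 5 + 13/27 = 148/27 ≈ 5.4815)
J = -2937970/27 (J = 2*((148/27 - 237)*235) = 2*(-6251/27*235) = 2*(-1468985/27) = -2937970/27 ≈ -1.0881e+5)
((-71*(-125) - 114) + 194615) + J = ((-71*(-125) - 114) + 194615) - 2937970/27 = ((8875 - 114) + 194615) - 2937970/27 = (8761 + 194615) - 2937970/27 = 203376 - 2937970/27 = 2553182/27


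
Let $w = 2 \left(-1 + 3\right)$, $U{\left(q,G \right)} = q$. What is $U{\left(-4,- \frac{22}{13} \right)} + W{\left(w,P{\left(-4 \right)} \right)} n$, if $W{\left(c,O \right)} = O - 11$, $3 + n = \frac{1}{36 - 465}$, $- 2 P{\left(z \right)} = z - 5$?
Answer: $\frac{512}{33} \approx 15.515$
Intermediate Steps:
$P{\left(z \right)} = \frac{5}{2} - \frac{z}{2}$ ($P{\left(z \right)} = - \frac{z - 5}{2} = - \frac{-5 + z}{2} = \frac{5}{2} - \frac{z}{2}$)
$w = 4$ ($w = 2 \cdot 2 = 4$)
$n = - \frac{1288}{429}$ ($n = -3 + \frac{1}{36 - 465} = -3 + \frac{1}{-429} = -3 - \frac{1}{429} = - \frac{1288}{429} \approx -3.0023$)
$W{\left(c,O \right)} = -11 + O$
$U{\left(-4,- \frac{22}{13} \right)} + W{\left(w,P{\left(-4 \right)} \right)} n = -4 + \left(-11 + \left(\frac{5}{2} - -2\right)\right) \left(- \frac{1288}{429}\right) = -4 + \left(-11 + \left(\frac{5}{2} + 2\right)\right) \left(- \frac{1288}{429}\right) = -4 + \left(-11 + \frac{9}{2}\right) \left(- \frac{1288}{429}\right) = -4 - - \frac{644}{33} = -4 + \frac{644}{33} = \frac{512}{33}$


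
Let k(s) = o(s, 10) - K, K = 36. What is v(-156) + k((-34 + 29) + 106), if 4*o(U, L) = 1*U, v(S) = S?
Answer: -667/4 ≈ -166.75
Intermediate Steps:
o(U, L) = U/4 (o(U, L) = (1*U)/4 = U/4)
k(s) = -36 + s/4 (k(s) = s/4 - 1*36 = s/4 - 36 = -36 + s/4)
v(-156) + k((-34 + 29) + 106) = -156 + (-36 + ((-34 + 29) + 106)/4) = -156 + (-36 + (-5 + 106)/4) = -156 + (-36 + (1/4)*101) = -156 + (-36 + 101/4) = -156 - 43/4 = -667/4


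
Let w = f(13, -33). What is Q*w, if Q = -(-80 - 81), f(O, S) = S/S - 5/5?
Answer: 0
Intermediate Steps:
f(O, S) = 0 (f(O, S) = 1 - 5*1/5 = 1 - 1 = 0)
w = 0
Q = 161 (Q = -1*(-161) = 161)
Q*w = 161*0 = 0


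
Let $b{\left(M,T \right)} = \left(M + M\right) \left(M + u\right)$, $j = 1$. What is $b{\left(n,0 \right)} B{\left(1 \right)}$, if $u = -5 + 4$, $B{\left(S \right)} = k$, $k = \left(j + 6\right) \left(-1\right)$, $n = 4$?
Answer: $-168$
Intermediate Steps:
$k = -7$ ($k = \left(1 + 6\right) \left(-1\right) = 7 \left(-1\right) = -7$)
$B{\left(S \right)} = -7$
$u = -1$
$b{\left(M,T \right)} = 2 M \left(-1 + M\right)$ ($b{\left(M,T \right)} = \left(M + M\right) \left(M - 1\right) = 2 M \left(-1 + M\right)$)
$b{\left(n,0 \right)} B{\left(1 \right)} = 2 \cdot 4 \left(-1 + 4\right) \left(-7\right) = 2 \cdot 4 \cdot 3 \left(-7\right) = 24 \left(-7\right) = -168$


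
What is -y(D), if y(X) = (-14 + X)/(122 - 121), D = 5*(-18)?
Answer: 104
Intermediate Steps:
D = -90
y(X) = -14 + X (y(X) = (-14 + X)/1 = (-14 + X)*1 = -14 + X)
-y(D) = -(-14 - 90) = -1*(-104) = 104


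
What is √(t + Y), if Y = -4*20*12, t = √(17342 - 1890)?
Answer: √(-960 + 2*√3863) ≈ 28.908*I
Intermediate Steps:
t = 2*√3863 (t = √15452 = 2*√3863 ≈ 124.31)
Y = -960 (Y = -80*12 = -960)
√(t + Y) = √(2*√3863 - 960) = √(-960 + 2*√3863)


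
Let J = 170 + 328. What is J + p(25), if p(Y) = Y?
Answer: 523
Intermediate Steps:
J = 498
J + p(25) = 498 + 25 = 523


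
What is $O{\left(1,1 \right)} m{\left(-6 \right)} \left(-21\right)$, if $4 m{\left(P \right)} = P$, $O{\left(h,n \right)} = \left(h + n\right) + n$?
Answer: $\frac{189}{2} \approx 94.5$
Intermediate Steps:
$O{\left(h,n \right)} = h + 2 n$
$m{\left(P \right)} = \frac{P}{4}$
$O{\left(1,1 \right)} m{\left(-6 \right)} \left(-21\right) = \left(1 + 2 \cdot 1\right) \frac{1}{4} \left(-6\right) \left(-21\right) = \left(1 + 2\right) \left(- \frac{3}{2}\right) \left(-21\right) = 3 \left(- \frac{3}{2}\right) \left(-21\right) = \left(- \frac{9}{2}\right) \left(-21\right) = \frac{189}{2}$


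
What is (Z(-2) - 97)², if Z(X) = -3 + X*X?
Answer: 9216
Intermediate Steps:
Z(X) = -3 + X²
(Z(-2) - 97)² = ((-3 + (-2)²) - 97)² = ((-3 + 4) - 97)² = (1 - 97)² = (-96)² = 9216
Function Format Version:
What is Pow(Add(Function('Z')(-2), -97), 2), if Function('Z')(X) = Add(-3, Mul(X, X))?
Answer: 9216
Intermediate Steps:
Function('Z')(X) = Add(-3, Pow(X, 2))
Pow(Add(Function('Z')(-2), -97), 2) = Pow(Add(Add(-3, Pow(-2, 2)), -97), 2) = Pow(Add(Add(-3, 4), -97), 2) = Pow(Add(1, -97), 2) = Pow(-96, 2) = 9216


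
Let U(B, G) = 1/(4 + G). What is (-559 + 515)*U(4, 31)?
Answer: -44/35 ≈ -1.2571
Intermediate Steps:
(-559 + 515)*U(4, 31) = (-559 + 515)/(4 + 31) = -44/35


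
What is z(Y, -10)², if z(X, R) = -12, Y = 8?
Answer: 144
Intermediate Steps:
z(Y, -10)² = (-12)² = 144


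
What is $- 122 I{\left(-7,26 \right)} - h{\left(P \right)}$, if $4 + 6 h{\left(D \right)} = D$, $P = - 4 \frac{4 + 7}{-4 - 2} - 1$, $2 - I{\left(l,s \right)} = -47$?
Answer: $- \frac{107611}{18} \approx -5978.4$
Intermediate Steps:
$I{\left(l,s \right)} = 49$ ($I{\left(l,s \right)} = 2 - -47 = 2 + 47 = 49$)
$P = \frac{19}{3}$ ($P = - 4 \frac{11}{-6} - 1 = - 4 \cdot 11 \left(- \frac{1}{6}\right) - 1 = \left(-4\right) \left(- \frac{11}{6}\right) - 1 = \frac{22}{3} - 1 = \frac{19}{3} \approx 6.3333$)
$h{\left(D \right)} = - \frac{2}{3} + \frac{D}{6}$
$- 122 I{\left(-7,26 \right)} - h{\left(P \right)} = \left(-122\right) 49 - \left(- \frac{2}{3} + \frac{1}{6} \cdot \frac{19}{3}\right) = -5978 - \left(- \frac{2}{3} + \frac{19}{18}\right) = -5978 - \frac{7}{18} = - \frac{107611}{18}$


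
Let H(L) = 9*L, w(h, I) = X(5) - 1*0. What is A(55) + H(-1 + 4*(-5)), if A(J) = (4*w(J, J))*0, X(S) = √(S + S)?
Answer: -189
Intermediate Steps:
X(S) = √2*√S (X(S) = √(2*S) = √2*√S)
w(h, I) = √10 (w(h, I) = √2*√5 - 1*0 = √10 + 0 = √10)
A(J) = 0 (A(J) = (4*√10)*0 = 0)
A(55) + H(-1 + 4*(-5)) = 0 + 9*(-1 + 4*(-5)) = 0 + 9*(-1 - 20) = 0 + 9*(-21) = 0 - 189 = -189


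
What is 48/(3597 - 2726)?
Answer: 48/871 ≈ 0.055109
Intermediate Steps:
48/(3597 - 2726) = 48/871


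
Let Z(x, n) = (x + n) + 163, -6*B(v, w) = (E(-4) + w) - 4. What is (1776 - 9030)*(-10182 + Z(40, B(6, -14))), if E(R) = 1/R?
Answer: 289462407/4 ≈ 7.2366e+7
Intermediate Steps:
B(v, w) = 17/24 - w/6 (B(v, w) = -((1/(-4) + w) - 4)/6 = -((-1/4 + w) - 4)/6 = -(-17/4 + w)/6 = 17/24 - w/6)
Z(x, n) = 163 + n + x (Z(x, n) = (n + x) + 163 = 163 + n + x)
(1776 - 9030)*(-10182 + Z(40, B(6, -14))) = (1776 - 9030)*(-10182 + (163 + (17/24 - 1/6*(-14)) + 40)) = -7254*(-10182 + (163 + (17/24 + 7/3) + 40)) = -7254*(-10182 + (163 + 73/24 + 40)) = -7254*(-10182 + 4945/24) = -7254*(-239423/24) = 289462407/4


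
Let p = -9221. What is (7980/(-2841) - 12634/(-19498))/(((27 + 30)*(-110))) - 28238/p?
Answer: 544928023801647/177923927862670 ≈ 3.0627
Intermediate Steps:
(7980/(-2841) - 12634/(-19498))/(((27 + 30)*(-110))) - 28238/p = (7980/(-2841) - 12634/(-19498))/(((27 + 30)*(-110))) - 28238/(-9221) = (7980*(-1/2841) - 12634*(-1/19498))/((57*(-110))) - 28238*(-1/9221) = (-2660/947 + 6317/9749)/(-6270) + 28238/9221 = -19950141/9232303*(-1/6270) + 28238/9221 = 6650047/19295513270 + 28238/9221 = 544928023801647/177923927862670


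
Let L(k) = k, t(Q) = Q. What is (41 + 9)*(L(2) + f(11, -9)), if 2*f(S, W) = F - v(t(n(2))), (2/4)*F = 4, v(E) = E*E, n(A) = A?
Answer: 200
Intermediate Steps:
v(E) = E²
F = 8 (F = 2*4 = 8)
f(S, W) = 2 (f(S, W) = (8 - 1*2²)/2 = (8 - 1*4)/2 = (8 - 4)/2 = (½)*4 = 2)
(41 + 9)*(L(2) + f(11, -9)) = (41 + 9)*(2 + 2) = 50*4 = 200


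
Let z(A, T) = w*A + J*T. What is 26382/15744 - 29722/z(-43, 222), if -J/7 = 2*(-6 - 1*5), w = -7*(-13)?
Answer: 7875521/11348800 ≈ 0.69395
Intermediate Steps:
w = 91
J = 154 (J = -14*(-6 - 1*5) = -14*(-6 - 5) = -14*(-11) = -7*(-22) = 154)
z(A, T) = 91*A + 154*T
26382/15744 - 29722/z(-43, 222) = 26382/15744 - 29722/(91*(-43) + 154*222) = 26382*(1/15744) - 29722/(-3913 + 34188) = 4397/2624 - 29722/30275 = 4397/2624 - 29722*1/30275 = 4397/2624 - 4246/4325 = 7875521/11348800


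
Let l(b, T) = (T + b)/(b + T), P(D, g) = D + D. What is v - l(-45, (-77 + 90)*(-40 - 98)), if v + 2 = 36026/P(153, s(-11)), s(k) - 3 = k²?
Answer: 17554/153 ≈ 114.73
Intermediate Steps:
s(k) = 3 + k²
P(D, g) = 2*D
l(b, T) = 1 (l(b, T) = (T + b)/(T + b) = 1)
v = 17707/153 (v = -2 + 36026/((2*153)) = -2 + 36026/306 = -2 + 36026*(1/306) = -2 + 18013/153 = 17707/153 ≈ 115.73)
v - l(-45, (-77 + 90)*(-40 - 98)) = 17707/153 - 1*1 = 17707/153 - 1 = 17554/153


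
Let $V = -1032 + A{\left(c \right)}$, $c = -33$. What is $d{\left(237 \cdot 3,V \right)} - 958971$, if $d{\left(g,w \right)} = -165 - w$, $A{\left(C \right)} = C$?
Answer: $-958071$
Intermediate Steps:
$V = -1065$ ($V = -1032 - 33 = -1065$)
$d{\left(237 \cdot 3,V \right)} - 958971 = \left(-165 - -1065\right) - 958971 = \left(-165 + 1065\right) - 958971 = 900 - 958971 = -958071$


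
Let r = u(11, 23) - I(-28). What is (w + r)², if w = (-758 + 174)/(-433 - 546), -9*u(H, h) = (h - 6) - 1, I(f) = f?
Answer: 55837690000/77633721 ≈ 719.25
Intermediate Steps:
u(H, h) = 7/9 - h/9 (u(H, h) = -((h - 6) - 1)/9 = -((-6 + h) - 1)/9 = -(-7 + h)/9 = 7/9 - h/9)
r = 236/9 (r = (7/9 - ⅑*23) - 1*(-28) = (7/9 - 23/9) + 28 = -16/9 + 28 = 236/9 ≈ 26.222)
w = 584/979 (w = -584/(-979) = -584*(-1/979) = 584/979 ≈ 0.59653)
(w + r)² = (584/979 + 236/9)² = (236300/8811)² = 55837690000/77633721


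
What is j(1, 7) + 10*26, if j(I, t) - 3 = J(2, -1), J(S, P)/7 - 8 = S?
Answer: 333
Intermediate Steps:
J(S, P) = 56 + 7*S
j(I, t) = 73 (j(I, t) = 3 + (56 + 7*2) = 3 + (56 + 14) = 3 + 70 = 73)
j(1, 7) + 10*26 = 73 + 10*26 = 73 + 260 = 333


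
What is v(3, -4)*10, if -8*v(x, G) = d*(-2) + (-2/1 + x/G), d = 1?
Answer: 95/16 ≈ 5.9375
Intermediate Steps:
v(x, G) = ½ - x/(8*G) (v(x, G) = -(1*(-2) + (-2/1 + x/G))/8 = -(-2 + (-2*1 + x/G))/8 = -(-2 + (-2 + x/G))/8 = -(-4 + x/G)/8 = ½ - x/(8*G))
v(3, -4)*10 = ((⅛)*(-1*3 + 4*(-4))/(-4))*10 = ((⅛)*(-¼)*(-3 - 16))*10 = ((⅛)*(-¼)*(-19))*10 = (19/32)*10 = 95/16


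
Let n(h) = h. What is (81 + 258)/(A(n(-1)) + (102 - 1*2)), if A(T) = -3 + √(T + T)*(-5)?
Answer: 10961/3153 + 565*I*√2/3153 ≈ 3.4764 + 0.25342*I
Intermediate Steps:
A(T) = -3 - 5*√2*√T (A(T) = -3 + √(2*T)*(-5) = -3 + (√2*√T)*(-5) = -3 - 5*√2*√T)
(81 + 258)/(A(n(-1)) + (102 - 1*2)) = (81 + 258)/((-3 - 5*√2*√(-1)) + (102 - 1*2)) = 339/((-3 - 5*√2*I) + (102 - 2)) = 339/((-3 - 5*I*√2) + 100) = 339/(97 - 5*I*√2)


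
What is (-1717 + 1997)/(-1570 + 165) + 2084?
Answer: 585548/281 ≈ 2083.8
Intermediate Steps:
(-1717 + 1997)/(-1570 + 165) + 2084 = 280/(-1405) + 2084 = 280*(-1/1405) + 2084 = -56/281 + 2084 = 585548/281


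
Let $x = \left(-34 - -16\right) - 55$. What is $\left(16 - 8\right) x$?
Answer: $-584$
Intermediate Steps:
$x = -73$ ($x = \left(-34 + 16\right) - 55 = -18 - 55 = -73$)
$\left(16 - 8\right) x = \left(16 - 8\right) \left(-73\right) = 8 \left(-73\right) = -584$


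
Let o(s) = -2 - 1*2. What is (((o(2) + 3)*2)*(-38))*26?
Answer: 1976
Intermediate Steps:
o(s) = -4 (o(s) = -2 - 2 = -4)
(((o(2) + 3)*2)*(-38))*26 = (((-4 + 3)*2)*(-38))*26 = (-1*2*(-38))*26 = -2*(-38)*26 = 76*26 = 1976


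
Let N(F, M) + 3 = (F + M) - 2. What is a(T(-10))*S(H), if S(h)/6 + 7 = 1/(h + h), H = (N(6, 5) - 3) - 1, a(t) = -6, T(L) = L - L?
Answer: 243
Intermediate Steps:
T(L) = 0
N(F, M) = -5 + F + M (N(F, M) = -3 + ((F + M) - 2) = -3 + (-2 + F + M) = -5 + F + M)
H = 2 (H = ((-5 + 6 + 5) - 3) - 1 = (6 - 3) - 1 = 3 - 1 = 2)
S(h) = -42 + 3/h (S(h) = -42 + 6/(h + h) = -42 + 6/((2*h)) = -42 + 6*(1/(2*h)) = -42 + 3/h)
a(T(-10))*S(H) = -6*(-42 + 3/2) = -6*(-81/2) = 243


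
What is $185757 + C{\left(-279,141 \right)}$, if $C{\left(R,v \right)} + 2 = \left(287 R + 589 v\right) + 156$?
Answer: $188887$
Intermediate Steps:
$C{\left(R,v \right)} = 154 + 287 R + 589 v$ ($C{\left(R,v \right)} = -2 + \left(\left(287 R + 589 v\right) + 156\right) = -2 + \left(156 + 287 R + 589 v\right) = 154 + 287 R + 589 v$)
$185757 + C{\left(-279,141 \right)} = 185757 + \left(154 + 287 \left(-279\right) + 589 \cdot 141\right) = 185757 + \left(154 - 80073 + 83049\right) = 185757 + 3130 = 188887$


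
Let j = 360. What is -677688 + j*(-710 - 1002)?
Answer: -1294008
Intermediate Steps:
-677688 + j*(-710 - 1002) = -677688 + 360*(-710 - 1002) = -677688 + 360*(-1712) = -677688 - 616320 = -1294008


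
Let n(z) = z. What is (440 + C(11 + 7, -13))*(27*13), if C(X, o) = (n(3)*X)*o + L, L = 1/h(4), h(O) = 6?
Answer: -183807/2 ≈ -91904.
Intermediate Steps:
L = ⅙ (L = 1/6 = ⅙ ≈ 0.16667)
C(X, o) = ⅙ + 3*X*o (C(X, o) = (3*X)*o + ⅙ = 3*X*o + ⅙ = ⅙ + 3*X*o)
(440 + C(11 + 7, -13))*(27*13) = (440 + (⅙ + 3*(11 + 7)*(-13)))*(27*13) = (440 + (⅙ + 3*18*(-13)))*351 = (440 + (⅙ - 702))*351 = (440 - 4211/6)*351 = -1571/6*351 = -183807/2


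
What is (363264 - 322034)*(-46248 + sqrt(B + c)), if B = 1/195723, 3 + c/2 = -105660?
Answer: -1906805040 + 41230*I*sqrt(899485467583659)/65241 ≈ -1.9068e+9 + 1.8954e+7*I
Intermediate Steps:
c = -211326 (c = -6 + 2*(-105660) = -6 - 211320 = -211326)
B = 1/195723 ≈ 5.1093e-6
(363264 - 322034)*(-46248 + sqrt(B + c)) = (363264 - 322034)*(-46248 + sqrt(1/195723 - 211326)) = 41230*(-46248 + sqrt(-41361358697/195723)) = 41230*(-46248 + I*sqrt(899485467583659)/65241) = -1906805040 + 41230*I*sqrt(899485467583659)/65241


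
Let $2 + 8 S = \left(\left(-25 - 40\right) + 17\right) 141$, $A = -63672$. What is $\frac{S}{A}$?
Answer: $\frac{3385}{254688} \approx 0.013291$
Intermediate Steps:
$S = - \frac{3385}{4}$ ($S = - \frac{1}{4} + \frac{\left(\left(-25 - 40\right) + 17\right) 141}{8} = - \frac{1}{4} + \frac{\left(-65 + 17\right) 141}{8} = - \frac{1}{4} + \frac{\left(-48\right) 141}{8} = - \frac{1}{4} + \frac{1}{8} \left(-6768\right) = - \frac{1}{4} - 846 = - \frac{3385}{4} \approx -846.25$)
$\frac{S}{A} = - \frac{3385}{4 \left(-63672\right)} = \left(- \frac{3385}{4}\right) \left(- \frac{1}{63672}\right) = \frac{3385}{254688}$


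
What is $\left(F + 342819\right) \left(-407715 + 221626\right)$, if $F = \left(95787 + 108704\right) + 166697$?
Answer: $-132868848623$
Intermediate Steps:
$F = 371188$ ($F = 204491 + 166697 = 371188$)
$\left(F + 342819\right) \left(-407715 + 221626\right) = \left(371188 + 342819\right) \left(-407715 + 221626\right) = 714007 \left(-186089\right) = -132868848623$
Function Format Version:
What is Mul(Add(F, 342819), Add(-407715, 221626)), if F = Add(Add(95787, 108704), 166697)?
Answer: -132868848623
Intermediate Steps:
F = 371188 (F = Add(204491, 166697) = 371188)
Mul(Add(F, 342819), Add(-407715, 221626)) = Mul(Add(371188, 342819), Add(-407715, 221626)) = Mul(714007, -186089) = -132868848623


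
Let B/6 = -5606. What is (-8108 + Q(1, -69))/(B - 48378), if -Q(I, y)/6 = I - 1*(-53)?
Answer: 4216/41007 ≈ 0.10281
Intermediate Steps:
B = -33636 (B = 6*(-5606) = -33636)
Q(I, y) = -318 - 6*I (Q(I, y) = -6*(I - 1*(-53)) = -6*(I + 53) = -6*(53 + I) = -318 - 6*I)
(-8108 + Q(1, -69))/(B - 48378) = (-8108 + (-318 - 6*1))/(-33636 - 48378) = (-8108 + (-318 - 6))/(-82014) = (-8108 - 324)*(-1/82014) = -8432*(-1/82014) = 4216/41007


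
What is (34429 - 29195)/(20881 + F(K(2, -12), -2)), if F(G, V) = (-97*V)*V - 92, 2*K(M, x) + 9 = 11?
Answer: 5234/20401 ≈ 0.25656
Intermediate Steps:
K(M, x) = 1 (K(M, x) = -9/2 + (1/2)*11 = -9/2 + 11/2 = 1)
F(G, V) = -92 - 97*V**2 (F(G, V) = -97*V**2 - 92 = -92 - 97*V**2)
(34429 - 29195)/(20881 + F(K(2, -12), -2)) = (34429 - 29195)/(20881 + (-92 - 97*(-2)**2)) = 5234/(20881 + (-92 - 97*4)) = 5234/(20881 + (-92 - 388)) = 5234/(20881 - 480) = 5234/20401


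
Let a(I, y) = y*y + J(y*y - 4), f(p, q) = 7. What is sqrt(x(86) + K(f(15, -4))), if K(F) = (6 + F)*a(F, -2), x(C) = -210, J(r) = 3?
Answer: I*sqrt(119) ≈ 10.909*I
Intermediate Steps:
a(I, y) = 3 + y**2 (a(I, y) = y*y + 3 = y**2 + 3 = 3 + y**2)
K(F) = 42 + 7*F (K(F) = (6 + F)*(3 + (-2)**2) = (6 + F)*(3 + 4) = (6 + F)*7 = 42 + 7*F)
sqrt(x(86) + K(f(15, -4))) = sqrt(-210 + (42 + 7*7)) = sqrt(-210 + (42 + 49)) = sqrt(-210 + 91) = sqrt(-119) = I*sqrt(119)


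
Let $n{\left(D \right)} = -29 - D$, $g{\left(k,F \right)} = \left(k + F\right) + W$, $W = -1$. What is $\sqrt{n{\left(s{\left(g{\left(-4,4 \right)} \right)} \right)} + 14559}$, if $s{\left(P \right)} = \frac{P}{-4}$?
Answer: $\frac{\sqrt{58119}}{2} \approx 120.54$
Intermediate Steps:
$g{\left(k,F \right)} = -1 + F + k$ ($g{\left(k,F \right)} = \left(k + F\right) - 1 = \left(F + k\right) - 1 = -1 + F + k$)
$s{\left(P \right)} = - \frac{P}{4}$ ($s{\left(P \right)} = P \left(- \frac{1}{4}\right) = - \frac{P}{4}$)
$\sqrt{n{\left(s{\left(g{\left(-4,4 \right)} \right)} \right)} + 14559} = \sqrt{\left(-29 - - \frac{-1 + 4 - 4}{4}\right) + 14559} = \sqrt{\left(-29 - \left(- \frac{1}{4}\right) \left(-1\right)\right) + 14559} = \sqrt{\left(-29 - \frac{1}{4}\right) + 14559} = \sqrt{- \frac{117}{4} + 14559} = \sqrt{\frac{58119}{4}} = \frac{\sqrt{58119}}{2}$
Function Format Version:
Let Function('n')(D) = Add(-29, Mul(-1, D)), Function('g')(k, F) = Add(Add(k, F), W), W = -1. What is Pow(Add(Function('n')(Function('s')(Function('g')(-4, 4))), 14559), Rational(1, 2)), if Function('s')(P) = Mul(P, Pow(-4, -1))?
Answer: Mul(Rational(1, 2), Pow(58119, Rational(1, 2))) ≈ 120.54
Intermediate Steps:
Function('g')(k, F) = Add(-1, F, k) (Function('g')(k, F) = Add(Add(k, F), -1) = Add(Add(F, k), -1) = Add(-1, F, k))
Function('s')(P) = Mul(Rational(-1, 4), P) (Function('s')(P) = Mul(P, Rational(-1, 4)) = Mul(Rational(-1, 4), P))
Pow(Add(Function('n')(Function('s')(Function('g')(-4, 4))), 14559), Rational(1, 2)) = Pow(Add(Add(-29, Mul(-1, Mul(Rational(-1, 4), Add(-1, 4, -4)))), 14559), Rational(1, 2)) = Pow(Add(Add(-29, Mul(-1, Mul(Rational(-1, 4), -1))), 14559), Rational(1, 2)) = Pow(Add(Add(-29, Mul(-1, Rational(1, 4))), 14559), Rational(1, 2)) = Pow(Add(Add(-29, Rational(-1, 4)), 14559), Rational(1, 2)) = Pow(Add(Rational(-117, 4), 14559), Rational(1, 2)) = Pow(Rational(58119, 4), Rational(1, 2)) = Mul(Rational(1, 2), Pow(58119, Rational(1, 2)))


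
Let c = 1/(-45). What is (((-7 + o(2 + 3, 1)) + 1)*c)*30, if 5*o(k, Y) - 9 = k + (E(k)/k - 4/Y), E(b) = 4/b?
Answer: 992/375 ≈ 2.6453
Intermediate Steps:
c = -1/45 ≈ -0.022222
o(k, Y) = 9/5 - 4/(5*Y) + k/5 + 4/(5*k²) (o(k, Y) = 9/5 + (k + ((4/k)/k - 4/Y))/5 = 9/5 + (k + (4/k² - 4/Y))/5 = 9/5 + (k + (-4/Y + 4/k²))/5 = 9/5 + (k - 4/Y + 4/k²)/5 = 9/5 + (-4/(5*Y) + k/5 + 4/(5*k²)) = 9/5 - 4/(5*Y) + k/5 + 4/(5*k²))
(((-7 + o(2 + 3, 1)) + 1)*c)*30 = (((-7 + (9/5 - ⅘/1 + (2 + 3)/5 + 4/(5*(2 + 3)²))) + 1)*(-1/45))*30 = (((-7 + (9/5 - ⅘*1 + (⅕)*5 + (⅘)/5²)) + 1)*(-1/45))*30 = (((-7 + (9/5 - ⅘ + 1 + (⅘)*(1/25))) + 1)*(-1/45))*30 = (((-7 + (9/5 - ⅘ + 1 + 4/125)) + 1)*(-1/45))*30 = (((-7 + 254/125) + 1)*(-1/45))*30 = ((-621/125 + 1)*(-1/45))*30 = -496/125*(-1/45)*30 = (496/5625)*30 = 992/375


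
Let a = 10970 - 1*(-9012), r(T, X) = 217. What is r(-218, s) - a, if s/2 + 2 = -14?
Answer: -19765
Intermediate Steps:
s = -32 (s = -4 + 2*(-14) = -4 - 28 = -32)
a = 19982 (a = 10970 + 9012 = 19982)
r(-218, s) - a = 217 - 1*19982 = 217 - 19982 = -19765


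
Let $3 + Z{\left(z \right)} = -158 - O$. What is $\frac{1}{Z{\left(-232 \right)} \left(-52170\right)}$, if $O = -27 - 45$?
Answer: $\frac{1}{4643130} \approx 2.1537 \cdot 10^{-7}$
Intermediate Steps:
$O = -72$
$Z{\left(z \right)} = -89$ ($Z{\left(z \right)} = -3 - 86 = -89$)
$\frac{1}{Z{\left(-232 \right)} \left(-52170\right)} = \frac{1}{\left(-89\right) \left(-52170\right)} = \left(- \frac{1}{89}\right) \left(- \frac{1}{52170}\right) = \frac{1}{4643130}$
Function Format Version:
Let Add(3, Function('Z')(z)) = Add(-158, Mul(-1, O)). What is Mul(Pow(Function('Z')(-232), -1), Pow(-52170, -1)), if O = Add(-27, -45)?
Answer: Rational(1, 4643130) ≈ 2.1537e-7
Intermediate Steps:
O = -72
Function('Z')(z) = -89 (Function('Z')(z) = Add(-3, Add(-158, Mul(-1, -72))) = Add(-3, Add(-158, 72)) = Add(-3, -86) = -89)
Mul(Pow(Function('Z')(-232), -1), Pow(-52170, -1)) = Mul(Pow(-89, -1), Pow(-52170, -1)) = Mul(Rational(-1, 89), Rational(-1, 52170)) = Rational(1, 4643130)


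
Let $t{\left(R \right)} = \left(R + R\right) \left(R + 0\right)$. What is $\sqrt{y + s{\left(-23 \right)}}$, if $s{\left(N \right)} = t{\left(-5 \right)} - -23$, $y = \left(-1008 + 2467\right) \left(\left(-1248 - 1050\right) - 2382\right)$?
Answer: $i \sqrt{6828047} \approx 2613.1 i$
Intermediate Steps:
$y = -6828120$ ($y = 1459 \left(\left(-1248 - 1050\right) - 2382\right) = 1459 \left(-2298 - 2382\right) = 1459 \left(-4680\right) = -6828120$)
$t{\left(R \right)} = 2 R^{2}$ ($t{\left(R \right)} = 2 R R = 2 R^{2}$)
$s{\left(N \right)} = 73$ ($s{\left(N \right)} = 2 \left(-5\right)^{2} - -23 = 2 \cdot 25 + 23 = 50 + 23 = 73$)
$\sqrt{y + s{\left(-23 \right)}} = \sqrt{-6828120 + 73} = \sqrt{-6828047} = i \sqrt{6828047}$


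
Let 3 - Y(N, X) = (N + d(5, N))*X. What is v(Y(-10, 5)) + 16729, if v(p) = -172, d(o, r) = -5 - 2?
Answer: 16557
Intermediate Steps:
d(o, r) = -7
Y(N, X) = 3 - X*(-7 + N) (Y(N, X) = 3 - (N - 7)*X = 3 - (-7 + N)*X = 3 - X*(-7 + N))
v(Y(-10, 5)) + 16729 = -172 + 16729 = 16557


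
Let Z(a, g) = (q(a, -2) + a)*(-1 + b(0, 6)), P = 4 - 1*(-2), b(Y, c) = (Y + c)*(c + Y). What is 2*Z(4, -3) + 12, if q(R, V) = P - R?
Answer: 432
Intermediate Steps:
b(Y, c) = (Y + c)² (b(Y, c) = (Y + c)*(Y + c) = (Y + c)²)
P = 6 (P = 4 + 2 = 6)
q(R, V) = 6 - R
Z(a, g) = 210 (Z(a, g) = ((6 - a) + a)*(-1 + (0 + 6)²) = 6*(-1 + 6²) = 6*(-1 + 36) = 6*35 = 210)
2*Z(4, -3) + 12 = 2*210 + 12 = 420 + 12 = 432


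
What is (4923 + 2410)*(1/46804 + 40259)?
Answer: 13817441643921/46804 ≈ 2.9522e+8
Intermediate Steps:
(4923 + 2410)*(1/46804 + 40259) = 7333*(1/46804 + 40259) = 7333*(1884282237/46804) = 13817441643921/46804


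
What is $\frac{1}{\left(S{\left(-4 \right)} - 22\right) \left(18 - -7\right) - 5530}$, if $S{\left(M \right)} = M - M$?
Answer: $- \frac{1}{6080} \approx -0.00016447$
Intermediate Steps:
$S{\left(M \right)} = 0$
$\frac{1}{\left(S{\left(-4 \right)} - 22\right) \left(18 - -7\right) - 5530} = \frac{1}{\left(0 - 22\right) \left(18 - -7\right) - 5530} = \frac{1}{- 22 \left(18 + 7\right) - 5530} = \frac{1}{\left(-22\right) 25 - 5530} = \frac{1}{-550 - 5530} = \frac{1}{-6080} = - \frac{1}{6080}$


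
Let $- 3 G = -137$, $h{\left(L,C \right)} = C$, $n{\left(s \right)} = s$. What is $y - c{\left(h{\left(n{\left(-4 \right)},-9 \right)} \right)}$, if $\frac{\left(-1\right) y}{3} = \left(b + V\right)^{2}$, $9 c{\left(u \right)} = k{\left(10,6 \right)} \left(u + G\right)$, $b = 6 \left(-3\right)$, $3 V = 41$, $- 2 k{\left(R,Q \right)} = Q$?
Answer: $- \frac{397}{9} \approx -44.111$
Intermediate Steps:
$k{\left(R,Q \right)} = - \frac{Q}{2}$
$V = \frac{41}{3}$ ($V = \frac{1}{3} \cdot 41 = \frac{41}{3} \approx 13.667$)
$G = \frac{137}{3}$ ($G = \left(- \frac{1}{3}\right) \left(-137\right) = \frac{137}{3} \approx 45.667$)
$b = -18$
$c{\left(u \right)} = - \frac{137}{9} - \frac{u}{3}$ ($c{\left(u \right)} = \frac{\left(- \frac{1}{2}\right) 6 \left(u + \frac{137}{3}\right)}{9} = \frac{\left(-3\right) \left(\frac{137}{3} + u\right)}{9} = \frac{-137 - 3 u}{9} = - \frac{137}{9} - \frac{u}{3}$)
$y = - \frac{169}{3}$ ($y = - 3 \left(-18 + \frac{41}{3}\right)^{2} = - 3 \left(- \frac{13}{3}\right)^{2} = \left(-3\right) \frac{169}{9} = - \frac{169}{3} \approx -56.333$)
$y - c{\left(h{\left(n{\left(-4 \right)},-9 \right)} \right)} = - \frac{169}{3} - \left(- \frac{137}{9} - -3\right) = - \frac{169}{3} - \left(- \frac{137}{9} + 3\right) = - \frac{169}{3} - - \frac{110}{9} = - \frac{169}{3} + \frac{110}{9} = - \frac{397}{9}$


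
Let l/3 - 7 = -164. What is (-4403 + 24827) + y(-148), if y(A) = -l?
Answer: 20895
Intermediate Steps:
l = -471 (l = 21 + 3*(-164) = 21 - 492 = -471)
y(A) = 471 (y(A) = -1*(-471) = 471)
(-4403 + 24827) + y(-148) = (-4403 + 24827) + 471 = 20424 + 471 = 20895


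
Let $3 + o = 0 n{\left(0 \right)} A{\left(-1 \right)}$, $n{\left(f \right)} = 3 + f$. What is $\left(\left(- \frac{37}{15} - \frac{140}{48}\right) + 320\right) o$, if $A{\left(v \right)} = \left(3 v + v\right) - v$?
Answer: $- \frac{18877}{20} \approx -943.85$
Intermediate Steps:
$A{\left(v \right)} = 3 v$ ($A{\left(v \right)} = 4 v - v = 3 v$)
$o = -3$ ($o = -3 + 0 \left(3 + 0\right) 3 \left(-1\right) = -3 + 0 \cdot 3 \left(-3\right) = -3 + 0 \left(-3\right) = -3 + 0 = -3$)
$\left(\left(- \frac{37}{15} - \frac{140}{48}\right) + 320\right) o = \left(\left(- \frac{37}{15} - \frac{140}{48}\right) + 320\right) \left(-3\right) = \left(\left(\left(-37\right) \frac{1}{15} - \frac{35}{12}\right) + 320\right) \left(-3\right) = \left(\left(- \frac{37}{15} - \frac{35}{12}\right) + 320\right) \left(-3\right) = \left(- \frac{323}{60} + 320\right) \left(-3\right) = \frac{18877}{60} \left(-3\right) = - \frac{18877}{20}$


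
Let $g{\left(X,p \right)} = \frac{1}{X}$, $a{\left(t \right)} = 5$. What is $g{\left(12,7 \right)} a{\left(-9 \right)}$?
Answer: $\frac{5}{12} \approx 0.41667$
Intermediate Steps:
$g{\left(12,7 \right)} a{\left(-9 \right)} = \frac{1}{12} \cdot 5 = \frac{5}{12}$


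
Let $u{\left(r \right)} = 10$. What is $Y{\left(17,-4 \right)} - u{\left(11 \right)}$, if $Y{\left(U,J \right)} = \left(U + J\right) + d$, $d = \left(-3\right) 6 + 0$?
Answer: $-15$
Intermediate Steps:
$d = -18$ ($d = -18 + 0 = -18$)
$Y{\left(U,J \right)} = -18 + J + U$ ($Y{\left(U,J \right)} = \left(U + J\right) - 18 = \left(J + U\right) - 18 = -18 + J + U$)
$Y{\left(17,-4 \right)} - u{\left(11 \right)} = \left(-18 - 4 + 17\right) - 10 = -5 - 10 = -15$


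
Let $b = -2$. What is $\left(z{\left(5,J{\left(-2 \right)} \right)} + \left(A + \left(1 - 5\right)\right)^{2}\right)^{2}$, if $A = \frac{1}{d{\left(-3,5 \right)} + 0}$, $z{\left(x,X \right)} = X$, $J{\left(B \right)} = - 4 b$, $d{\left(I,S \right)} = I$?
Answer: $\frac{58081}{81} \approx 717.05$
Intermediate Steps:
$J{\left(B \right)} = 8$ ($J{\left(B \right)} = \left(-4\right) \left(-2\right) = 8$)
$A = - \frac{1}{3}$ ($A = \frac{1}{-3 + 0} = \frac{1}{-3} = - \frac{1}{3} \approx -0.33333$)
$\left(z{\left(5,J{\left(-2 \right)} \right)} + \left(A + \left(1 - 5\right)\right)^{2}\right)^{2} = \left(8 + \left(- \frac{1}{3} + \left(1 - 5\right)\right)^{2}\right)^{2} = \left(8 + \left(- \frac{1}{3} - 4\right)^{2}\right)^{2} = \left(8 + \left(- \frac{13}{3}\right)^{2}\right)^{2} = \left(8 + \frac{169}{9}\right)^{2} = \left(\frac{241}{9}\right)^{2} = \frac{58081}{81}$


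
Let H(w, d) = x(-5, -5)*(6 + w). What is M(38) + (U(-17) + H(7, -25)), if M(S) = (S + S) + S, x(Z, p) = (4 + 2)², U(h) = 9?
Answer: 591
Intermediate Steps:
x(Z, p) = 36 (x(Z, p) = 6² = 36)
M(S) = 3*S (M(S) = 2*S + S = 3*S)
H(w, d) = 216 + 36*w (H(w, d) = 36*(6 + w) = 216 + 36*w)
M(38) + (U(-17) + H(7, -25)) = 3*38 + (9 + (216 + 36*7)) = 114 + (9 + (216 + 252)) = 114 + (9 + 468) = 114 + 477 = 591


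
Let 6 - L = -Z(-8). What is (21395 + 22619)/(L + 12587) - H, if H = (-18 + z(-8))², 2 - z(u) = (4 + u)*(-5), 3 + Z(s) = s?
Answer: -8131129/6291 ≈ -1292.5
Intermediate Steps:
Z(s) = -3 + s
z(u) = 22 + 5*u (z(u) = 2 - (4 + u)*(-5) = 2 - (-20 - 5*u) = 2 + (20 + 5*u) = 22 + 5*u)
L = -5 (L = 6 - (-1)*(-3 - 8) = 6 - (-1)*(-11) = 6 - 1*11 = 6 - 11 = -5)
H = 1296 (H = (-18 + (22 + 5*(-8)))² = (-18 + (22 - 40))² = (-18 - 18)² = (-36)² = 1296)
(21395 + 22619)/(L + 12587) - H = (21395 + 22619)/(-5 + 12587) - 1*1296 = 44014/12582 - 1296 = 44014*(1/12582) - 1296 = 22007/6291 - 1296 = -8131129/6291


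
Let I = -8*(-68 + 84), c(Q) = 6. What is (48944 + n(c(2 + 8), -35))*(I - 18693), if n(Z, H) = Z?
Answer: -921287950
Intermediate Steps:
I = -128 (I = -8*16 = -128)
(48944 + n(c(2 + 8), -35))*(I - 18693) = (48944 + 6)*(-128 - 18693) = 48950*(-18821) = -921287950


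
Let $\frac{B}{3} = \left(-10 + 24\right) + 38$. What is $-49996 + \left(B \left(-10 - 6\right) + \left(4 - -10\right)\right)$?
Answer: $-52478$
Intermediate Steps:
$B = 156$ ($B = 3 \left(\left(-10 + 24\right) + 38\right) = 3 \left(14 + 38\right) = 3 \cdot 52 = 156$)
$-49996 + \left(B \left(-10 - 6\right) + \left(4 - -10\right)\right) = -49996 + \left(156 \left(-10 - 6\right) + \left(4 - -10\right)\right) = -49996 + \left(156 \left(-10 - 6\right) + \left(4 + 10\right)\right) = -49996 + \left(156 \left(-16\right) + 14\right) = -49996 + \left(-2496 + 14\right) = -49996 - 2482 = -52478$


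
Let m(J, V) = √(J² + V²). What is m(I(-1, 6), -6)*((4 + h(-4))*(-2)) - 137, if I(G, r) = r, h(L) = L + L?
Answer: -137 + 48*√2 ≈ -69.118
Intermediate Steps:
h(L) = 2*L
m(I(-1, 6), -6)*((4 + h(-4))*(-2)) - 137 = √(6² + (-6)²)*((4 + 2*(-4))*(-2)) - 137 = √(36 + 36)*((4 - 8)*(-2)) - 137 = √72*(-4*(-2)) - 137 = (6*√2)*8 - 137 = 48*√2 - 137 = -137 + 48*√2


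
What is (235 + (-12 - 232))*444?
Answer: -3996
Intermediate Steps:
(235 + (-12 - 232))*444 = (235 - 244)*444 = -9*444 = -3996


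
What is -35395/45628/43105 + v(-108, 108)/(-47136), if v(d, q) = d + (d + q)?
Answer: 878106145/386278526216 ≈ 0.0022732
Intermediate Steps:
v(d, q) = q + 2*d
-35395/45628/43105 + v(-108, 108)/(-47136) = -35395/45628/43105 + (108 + 2*(-108))/(-47136) = -35395*1/45628*(1/43105) + (108 - 216)*(-1/47136) = -35395/45628*1/43105 - 108*(-1/47136) = -7079/393358988 + 9/3928 = 878106145/386278526216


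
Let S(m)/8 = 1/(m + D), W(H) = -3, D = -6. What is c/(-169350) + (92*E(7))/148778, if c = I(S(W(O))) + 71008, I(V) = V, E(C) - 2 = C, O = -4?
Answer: -23454166898/56689997175 ≈ -0.41373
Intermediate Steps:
E(C) = 2 + C
S(m) = 8/(-6 + m) (S(m) = 8/(m - 6) = 8/(-6 + m))
c = 639064/9 (c = 8/(-6 - 3) + 71008 = 8/(-9) + 71008 = 8*(-1/9) + 71008 = -8/9 + 71008 = 639064/9 ≈ 71007.)
c/(-169350) + (92*E(7))/148778 = (639064/9)/(-169350) + (92*(2 + 7))/148778 = (639064/9)*(-1/169350) + (92*9)*(1/148778) = -319532/762075 + 828*(1/148778) = -319532/762075 + 414/74389 = -23454166898/56689997175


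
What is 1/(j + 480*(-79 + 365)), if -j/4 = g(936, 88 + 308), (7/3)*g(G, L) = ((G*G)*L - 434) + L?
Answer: -7/4162246776 ≈ -1.6818e-9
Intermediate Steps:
g(G, L) = -186 + 3*L/7 + 3*L*G²/7 (g(G, L) = 3*(((G*G)*L - 434) + L)/7 = 3*((G²*L - 434) + L)/7 = 3*((L*G² - 434) + L)/7 = 3*((-434 + L*G²) + L)/7 = 3*(-434 + L + L*G²)/7 = -186 + 3*L/7 + 3*L*G²/7)
j = -4163207736/7 (j = -4*(-186 + 3*(88 + 308)/7 + (3/7)*(88 + 308)*936²) = -4*(-186 + (3/7)*396 + (3/7)*396*876096) = -4*(-186 + 1188/7 + 1040802048/7) = -4*1040801934/7 = -4163207736/7 ≈ -5.9474e+8)
1/(j + 480*(-79 + 365)) = 1/(-4163207736/7 + 480*(-79 + 365)) = 1/(-4163207736/7 + 480*286) = 1/(-4163207736/7 + 137280) = 1/(-4162246776/7) = -7/4162246776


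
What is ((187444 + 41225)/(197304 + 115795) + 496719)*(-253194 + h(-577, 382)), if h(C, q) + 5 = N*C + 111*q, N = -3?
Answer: -32514456709406100/313099 ≈ -1.0385e+11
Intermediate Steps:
h(C, q) = -5 - 3*C + 111*q (h(C, q) = -5 + (-3*C + 111*q) = -5 - 3*C + 111*q)
((187444 + 41225)/(197304 + 115795) + 496719)*(-253194 + h(-577, 382)) = ((187444 + 41225)/(197304 + 115795) + 496719)*(-253194 + (-5 - 3*(-577) + 111*382)) = (228669/313099 + 496719)*(-253194 + (-5 + 1731 + 42402)) = (228669*(1/313099) + 496719)*(-253194 + 44128) = (228669/313099 + 496719)*(-209066) = (155522450850/313099)*(-209066) = -32514456709406100/313099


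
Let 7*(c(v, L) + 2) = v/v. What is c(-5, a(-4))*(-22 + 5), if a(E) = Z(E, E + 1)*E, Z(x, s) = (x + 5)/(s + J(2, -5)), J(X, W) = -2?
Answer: 221/7 ≈ 31.571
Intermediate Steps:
Z(x, s) = (5 + x)/(-2 + s) (Z(x, s) = (x + 5)/(s - 2) = (5 + x)/(-2 + s))
a(E) = E*(5 + E)/(-1 + E) (a(E) = ((5 + E)/(-2 + (E + 1)))*E = ((5 + E)/(-2 + (1 + E)))*E = ((5 + E)/(-1 + E))*E = E*(5 + E)/(-1 + E))
c(v, L) = -13/7 (c(v, L) = -2 + (v/v)/7 = -2 + (1/7)*1 = -2 + 1/7 = -13/7)
c(-5, a(-4))*(-22 + 5) = -13*(-22 + 5)/7 = -13/7*(-17) = 221/7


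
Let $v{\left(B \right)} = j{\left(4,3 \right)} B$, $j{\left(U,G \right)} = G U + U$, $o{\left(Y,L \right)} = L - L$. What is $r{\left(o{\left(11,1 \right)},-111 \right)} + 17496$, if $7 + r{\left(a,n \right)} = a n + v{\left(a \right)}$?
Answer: $17489$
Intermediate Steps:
$o{\left(Y,L \right)} = 0$
$j{\left(U,G \right)} = U + G U$
$v{\left(B \right)} = 16 B$ ($v{\left(B \right)} = 4 \left(1 + 3\right) B = 4 \cdot 4 B = 16 B$)
$r{\left(a,n \right)} = -7 + 16 a + a n$ ($r{\left(a,n \right)} = -7 + \left(a n + 16 a\right) = -7 + \left(16 a + a n\right) = -7 + 16 a + a n$)
$r{\left(o{\left(11,1 \right)},-111 \right)} + 17496 = \left(-7 + 16 \cdot 0 + 0 \left(-111\right)\right) + 17496 = \left(-7 + 0 + 0\right) + 17496 = -7 + 17496 = 17489$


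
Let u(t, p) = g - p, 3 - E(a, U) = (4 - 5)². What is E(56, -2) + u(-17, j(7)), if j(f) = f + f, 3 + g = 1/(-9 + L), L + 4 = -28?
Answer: -616/41 ≈ -15.024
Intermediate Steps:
L = -32 (L = -4 - 28 = -32)
g = -124/41 (g = -3 + 1/(-9 - 32) = -3 + 1/(-41) = -3 - 1/41 = -124/41 ≈ -3.0244)
j(f) = 2*f
E(a, U) = 2 (E(a, U) = 3 - (4 - 5)² = 3 - 1*(-1)² = 3 - 1*1 = 3 - 1 = 2)
u(t, p) = -124/41 - p
E(56, -2) + u(-17, j(7)) = 2 + (-124/41 - 2*7) = 2 + (-124/41 - 1*14) = 2 + (-124/41 - 14) = 2 - 698/41 = -616/41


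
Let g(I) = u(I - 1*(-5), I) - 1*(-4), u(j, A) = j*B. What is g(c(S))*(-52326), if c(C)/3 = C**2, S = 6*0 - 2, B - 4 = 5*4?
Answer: -21558312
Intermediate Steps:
B = 24 (B = 4 + 5*4 = 4 + 20 = 24)
u(j, A) = 24*j (u(j, A) = j*24 = 24*j)
S = -2 (S = 0 - 2 = -2)
c(C) = 3*C**2
g(I) = 124 + 24*I (g(I) = 24*(I - 1*(-5)) - 1*(-4) = 24*(I + 5) + 4 = 24*(5 + I) + 4 = (120 + 24*I) + 4 = 124 + 24*I)
g(c(S))*(-52326) = (124 + 24*(3*(-2)**2))*(-52326) = (124 + 24*(3*4))*(-52326) = (124 + 24*12)*(-52326) = (124 + 288)*(-52326) = 412*(-52326) = -21558312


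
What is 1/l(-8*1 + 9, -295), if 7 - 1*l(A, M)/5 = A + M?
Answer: 1/1505 ≈ 0.00066445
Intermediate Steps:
l(A, M) = 35 - 5*A - 5*M (l(A, M) = 35 - 5*(A + M) = 35 + (-5*A - 5*M) = 35 - 5*A - 5*M)
1/l(-8*1 + 9, -295) = 1/(35 - 5*(-8*1 + 9) - 5*(-295)) = 1/(35 - 5*(-8 + 9) + 1475) = 1/(35 - 5*1 + 1475) = 1/(35 - 5 + 1475) = 1/1505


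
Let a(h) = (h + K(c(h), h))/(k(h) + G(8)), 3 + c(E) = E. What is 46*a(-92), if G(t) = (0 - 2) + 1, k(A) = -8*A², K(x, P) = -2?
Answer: 4324/67713 ≈ 0.063858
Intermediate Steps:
c(E) = -3 + E
G(t) = -1 (G(t) = -2 + 1 = -1)
a(h) = (-2 + h)/(-1 - 8*h²) (a(h) = (h - 2)/(-8*h² - 1) = (-2 + h)/(-1 - 8*h²))
46*a(-92) = 46*((2 - 1*(-92))/(1 + 8*(-92)²)) = 46*((2 + 92)/(1 + 8*8464)) = 46*(94/(1 + 67712)) = 46*(94/67713) = 4324/67713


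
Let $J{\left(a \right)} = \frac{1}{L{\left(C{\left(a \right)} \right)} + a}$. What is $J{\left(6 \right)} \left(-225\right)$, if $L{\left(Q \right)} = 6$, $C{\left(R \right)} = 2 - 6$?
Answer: $- \frac{75}{4} \approx -18.75$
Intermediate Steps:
$C{\left(R \right)} = -4$ ($C{\left(R \right)} = 2 - 6 = -4$)
$J{\left(a \right)} = \frac{1}{6 + a}$
$J{\left(6 \right)} \left(-225\right) = \frac{1}{6 + 6} \left(-225\right) = \frac{1}{12} \left(-225\right) = - \frac{75}{4}$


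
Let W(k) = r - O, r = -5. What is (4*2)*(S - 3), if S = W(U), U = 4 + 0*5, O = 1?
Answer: -72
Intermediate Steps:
U = 4 (U = 4 + 0 = 4)
W(k) = -6 (W(k) = -5 - 1*1 = -5 - 1 = -6)
S = -6
(4*2)*(S - 3) = (4*2)*(-6 - 3) = 8*(-9) = -72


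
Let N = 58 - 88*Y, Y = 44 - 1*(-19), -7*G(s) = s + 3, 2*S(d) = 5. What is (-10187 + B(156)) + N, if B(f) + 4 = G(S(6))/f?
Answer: -34238579/2184 ≈ -15677.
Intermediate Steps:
S(d) = 5/2 (S(d) = (½)*5 = 5/2)
G(s) = -3/7 - s/7 (G(s) = -(s + 3)/7 = -(3 + s)/7 = -3/7 - s/7)
Y = 63 (Y = 44 + 19 = 63)
N = -5486 (N = 58 - 88*63 = 58 - 5544 = -5486)
B(f) = -4 - 11/(14*f) (B(f) = -4 + (-3/7 - ⅐*5/2)/f = -4 + (-3/7 - 5/14)/f = -4 - 11/(14*f))
(-10187 + B(156)) + N = (-10187 + (-4 - 11/14/156)) - 5486 = (-10187 + (-4 - 11/14*1/156)) - 5486 = (-10187 + (-4 - 11/2184)) - 5486 = (-10187 - 8747/2184) - 5486 = -22257155/2184 - 5486 = -34238579/2184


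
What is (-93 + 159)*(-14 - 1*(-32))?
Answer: 1188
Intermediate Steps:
(-93 + 159)*(-14 - 1*(-32)) = 66*(-14 + 32) = 66*18 = 1188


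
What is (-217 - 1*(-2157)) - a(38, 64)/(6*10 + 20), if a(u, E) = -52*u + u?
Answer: 78569/40 ≈ 1964.2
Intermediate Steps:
a(u, E) = -51*u
(-217 - 1*(-2157)) - a(38, 64)/(6*10 + 20) = (-217 - 1*(-2157)) - (-51*38)/(6*10 + 20) = (-217 + 2157) - (-1938)/(60 + 20) = 1940 - (-1938)/80 = 1940 - 1*(-969/40) = 1940 + 969/40 = 78569/40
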